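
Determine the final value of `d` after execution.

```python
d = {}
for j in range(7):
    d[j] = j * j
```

Let's trace through this code step by step.

Initialize: d = {}
Entering loop: for j in range(7):

After execution: d = {0: 0, 1: 1, 2: 4, 3: 9, 4: 16, 5: 25, 6: 36}
{0: 0, 1: 1, 2: 4, 3: 9, 4: 16, 5: 25, 6: 36}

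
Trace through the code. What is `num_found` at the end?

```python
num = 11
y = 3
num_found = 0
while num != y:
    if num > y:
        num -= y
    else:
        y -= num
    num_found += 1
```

Let's trace through this code step by step.

Initialize: num = 11
Initialize: y = 3
Initialize: num_found = 0
Entering loop: while num != y:

After execution: num_found = 5
5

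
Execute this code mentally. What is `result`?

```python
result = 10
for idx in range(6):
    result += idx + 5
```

Let's trace through this code step by step.

Initialize: result = 10
Entering loop: for idx in range(6):

After execution: result = 55
55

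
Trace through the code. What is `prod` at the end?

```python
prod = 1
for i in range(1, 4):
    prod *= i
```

Let's trace through this code step by step.

Initialize: prod = 1
Entering loop: for i in range(1, 4):

After execution: prod = 6
6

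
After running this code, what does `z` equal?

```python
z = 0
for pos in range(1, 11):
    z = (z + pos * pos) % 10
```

Let's trace through this code step by step.

Initialize: z = 0
Entering loop: for pos in range(1, 11):

After execution: z = 5
5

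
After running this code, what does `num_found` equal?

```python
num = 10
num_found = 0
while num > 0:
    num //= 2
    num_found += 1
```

Let's trace through this code step by step.

Initialize: num = 10
Initialize: num_found = 0
Entering loop: while num > 0:

After execution: num_found = 4
4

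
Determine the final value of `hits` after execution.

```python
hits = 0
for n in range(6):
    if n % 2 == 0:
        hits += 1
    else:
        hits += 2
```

Let's trace through this code step by step.

Initialize: hits = 0
Entering loop: for n in range(6):

After execution: hits = 9
9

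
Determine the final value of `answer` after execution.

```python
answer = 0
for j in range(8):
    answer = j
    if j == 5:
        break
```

Let's trace through this code step by step.

Initialize: answer = 0
Entering loop: for j in range(8):

After execution: answer = 5
5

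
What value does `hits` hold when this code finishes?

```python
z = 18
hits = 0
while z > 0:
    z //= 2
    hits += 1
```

Let's trace through this code step by step.

Initialize: z = 18
Initialize: hits = 0
Entering loop: while z > 0:

After execution: hits = 5
5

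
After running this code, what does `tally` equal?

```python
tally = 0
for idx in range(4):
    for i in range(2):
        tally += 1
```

Let's trace through this code step by step.

Initialize: tally = 0
Entering loop: for idx in range(4):

After execution: tally = 8
8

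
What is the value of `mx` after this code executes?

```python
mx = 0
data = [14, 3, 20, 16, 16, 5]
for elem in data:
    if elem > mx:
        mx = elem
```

Let's trace through this code step by step.

Initialize: mx = 0
Initialize: data = [14, 3, 20, 16, 16, 5]
Entering loop: for elem in data:

After execution: mx = 20
20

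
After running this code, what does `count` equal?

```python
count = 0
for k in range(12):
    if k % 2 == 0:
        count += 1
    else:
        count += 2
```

Let's trace through this code step by step.

Initialize: count = 0
Entering loop: for k in range(12):

After execution: count = 18
18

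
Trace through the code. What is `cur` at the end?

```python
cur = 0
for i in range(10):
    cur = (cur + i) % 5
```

Let's trace through this code step by step.

Initialize: cur = 0
Entering loop: for i in range(10):

After execution: cur = 0
0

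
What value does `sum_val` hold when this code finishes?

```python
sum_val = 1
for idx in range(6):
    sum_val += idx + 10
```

Let's trace through this code step by step.

Initialize: sum_val = 1
Entering loop: for idx in range(6):

After execution: sum_val = 76
76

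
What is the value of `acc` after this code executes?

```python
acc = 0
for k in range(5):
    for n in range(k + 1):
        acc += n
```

Let's trace through this code step by step.

Initialize: acc = 0
Entering loop: for k in range(5):

After execution: acc = 20
20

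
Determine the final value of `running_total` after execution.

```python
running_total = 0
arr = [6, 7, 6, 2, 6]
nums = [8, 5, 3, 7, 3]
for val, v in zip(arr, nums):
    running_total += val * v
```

Let's trace through this code step by step.

Initialize: running_total = 0
Initialize: arr = [6, 7, 6, 2, 6]
Initialize: nums = [8, 5, 3, 7, 3]
Entering loop: for val, v in zip(arr, nums):

After execution: running_total = 133
133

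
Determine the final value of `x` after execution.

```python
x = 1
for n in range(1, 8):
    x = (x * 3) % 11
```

Let's trace through this code step by step.

Initialize: x = 1
Entering loop: for n in range(1, 8):

After execution: x = 9
9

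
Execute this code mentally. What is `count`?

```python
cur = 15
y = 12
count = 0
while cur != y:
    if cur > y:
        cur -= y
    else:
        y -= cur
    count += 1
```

Let's trace through this code step by step.

Initialize: cur = 15
Initialize: y = 12
Initialize: count = 0
Entering loop: while cur != y:

After execution: count = 4
4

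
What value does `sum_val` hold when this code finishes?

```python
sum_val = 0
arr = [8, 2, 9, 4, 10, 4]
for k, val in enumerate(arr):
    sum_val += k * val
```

Let's trace through this code step by step.

Initialize: sum_val = 0
Initialize: arr = [8, 2, 9, 4, 10, 4]
Entering loop: for k, val in enumerate(arr):

After execution: sum_val = 92
92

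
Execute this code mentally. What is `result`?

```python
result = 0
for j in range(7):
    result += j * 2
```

Let's trace through this code step by step.

Initialize: result = 0
Entering loop: for j in range(7):

After execution: result = 42
42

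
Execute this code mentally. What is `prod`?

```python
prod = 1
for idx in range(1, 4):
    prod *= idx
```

Let's trace through this code step by step.

Initialize: prod = 1
Entering loop: for idx in range(1, 4):

After execution: prod = 6
6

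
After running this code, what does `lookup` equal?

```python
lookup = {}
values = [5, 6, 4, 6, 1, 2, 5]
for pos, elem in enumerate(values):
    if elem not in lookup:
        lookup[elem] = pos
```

Let's trace through this code step by step.

Initialize: lookup = {}
Initialize: values = [5, 6, 4, 6, 1, 2, 5]
Entering loop: for pos, elem in enumerate(values):

After execution: lookup = {5: 0, 6: 1, 4: 2, 1: 4, 2: 5}
{5: 0, 6: 1, 4: 2, 1: 4, 2: 5}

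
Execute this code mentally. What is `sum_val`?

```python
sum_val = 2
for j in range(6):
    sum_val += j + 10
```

Let's trace through this code step by step.

Initialize: sum_val = 2
Entering loop: for j in range(6):

After execution: sum_val = 77
77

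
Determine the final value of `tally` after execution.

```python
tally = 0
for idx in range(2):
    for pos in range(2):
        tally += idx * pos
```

Let's trace through this code step by step.

Initialize: tally = 0
Entering loop: for idx in range(2):

After execution: tally = 1
1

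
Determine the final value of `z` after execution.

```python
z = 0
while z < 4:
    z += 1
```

Let's trace through this code step by step.

Initialize: z = 0
Entering loop: while z < 4:

After execution: z = 4
4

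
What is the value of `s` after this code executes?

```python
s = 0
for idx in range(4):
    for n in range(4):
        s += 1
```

Let's trace through this code step by step.

Initialize: s = 0
Entering loop: for idx in range(4):

After execution: s = 16
16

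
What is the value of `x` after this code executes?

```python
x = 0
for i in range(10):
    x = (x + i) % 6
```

Let's trace through this code step by step.

Initialize: x = 0
Entering loop: for i in range(10):

After execution: x = 3
3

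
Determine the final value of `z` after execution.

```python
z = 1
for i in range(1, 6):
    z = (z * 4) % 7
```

Let's trace through this code step by step.

Initialize: z = 1
Entering loop: for i in range(1, 6):

After execution: z = 2
2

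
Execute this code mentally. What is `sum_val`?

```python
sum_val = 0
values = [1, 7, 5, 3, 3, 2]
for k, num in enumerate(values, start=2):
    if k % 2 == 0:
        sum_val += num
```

Let's trace through this code step by step.

Initialize: sum_val = 0
Initialize: values = [1, 7, 5, 3, 3, 2]
Entering loop: for k, num in enumerate(values, start=2):

After execution: sum_val = 9
9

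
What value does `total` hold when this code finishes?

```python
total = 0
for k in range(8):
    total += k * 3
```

Let's trace through this code step by step.

Initialize: total = 0
Entering loop: for k in range(8):

After execution: total = 84
84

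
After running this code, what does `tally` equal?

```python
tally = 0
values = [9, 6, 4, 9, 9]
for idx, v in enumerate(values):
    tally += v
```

Let's trace through this code step by step.

Initialize: tally = 0
Initialize: values = [9, 6, 4, 9, 9]
Entering loop: for idx, v in enumerate(values):

After execution: tally = 37
37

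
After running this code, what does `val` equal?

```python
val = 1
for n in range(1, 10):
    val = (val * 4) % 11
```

Let's trace through this code step by step.

Initialize: val = 1
Entering loop: for n in range(1, 10):

After execution: val = 3
3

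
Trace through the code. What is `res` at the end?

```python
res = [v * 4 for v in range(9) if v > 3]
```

Let's trace through this code step by step.

Initialize: res = [v * 4 for v in range(9) if v > 3]

After execution: res = [16, 20, 24, 28, 32]
[16, 20, 24, 28, 32]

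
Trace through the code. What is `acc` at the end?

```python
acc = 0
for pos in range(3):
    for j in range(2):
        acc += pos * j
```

Let's trace through this code step by step.

Initialize: acc = 0
Entering loop: for pos in range(3):

After execution: acc = 3
3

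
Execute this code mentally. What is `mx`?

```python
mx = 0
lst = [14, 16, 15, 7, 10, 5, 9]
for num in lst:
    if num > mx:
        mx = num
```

Let's trace through this code step by step.

Initialize: mx = 0
Initialize: lst = [14, 16, 15, 7, 10, 5, 9]
Entering loop: for num in lst:

After execution: mx = 16
16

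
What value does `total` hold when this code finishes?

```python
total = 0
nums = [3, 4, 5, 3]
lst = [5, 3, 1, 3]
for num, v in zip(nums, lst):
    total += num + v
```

Let's trace through this code step by step.

Initialize: total = 0
Initialize: nums = [3, 4, 5, 3]
Initialize: lst = [5, 3, 1, 3]
Entering loop: for num, v in zip(nums, lst):

After execution: total = 27
27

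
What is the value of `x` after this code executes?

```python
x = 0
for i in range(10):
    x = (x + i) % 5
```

Let's trace through this code step by step.

Initialize: x = 0
Entering loop: for i in range(10):

After execution: x = 0
0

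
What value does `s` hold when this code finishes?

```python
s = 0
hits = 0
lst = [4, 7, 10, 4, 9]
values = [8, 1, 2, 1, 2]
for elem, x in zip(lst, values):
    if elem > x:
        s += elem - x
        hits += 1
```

Let's trace through this code step by step.

Initialize: s = 0
Initialize: hits = 0
Initialize: lst = [4, 7, 10, 4, 9]
Initialize: values = [8, 1, 2, 1, 2]
Entering loop: for elem, x in zip(lst, values):

After execution: s = 24
24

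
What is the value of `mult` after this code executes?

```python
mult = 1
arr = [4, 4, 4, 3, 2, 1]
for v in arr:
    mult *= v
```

Let's trace through this code step by step.

Initialize: mult = 1
Initialize: arr = [4, 4, 4, 3, 2, 1]
Entering loop: for v in arr:

After execution: mult = 384
384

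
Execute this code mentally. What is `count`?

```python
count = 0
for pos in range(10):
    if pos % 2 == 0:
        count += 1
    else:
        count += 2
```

Let's trace through this code step by step.

Initialize: count = 0
Entering loop: for pos in range(10):

After execution: count = 15
15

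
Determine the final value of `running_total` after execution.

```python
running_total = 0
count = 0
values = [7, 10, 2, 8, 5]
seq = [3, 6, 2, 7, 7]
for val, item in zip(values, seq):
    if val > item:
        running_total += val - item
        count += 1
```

Let's trace through this code step by step.

Initialize: running_total = 0
Initialize: count = 0
Initialize: values = [7, 10, 2, 8, 5]
Initialize: seq = [3, 6, 2, 7, 7]
Entering loop: for val, item in zip(values, seq):

After execution: running_total = 9
9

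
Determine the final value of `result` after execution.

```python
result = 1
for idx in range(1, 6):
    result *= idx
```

Let's trace through this code step by step.

Initialize: result = 1
Entering loop: for idx in range(1, 6):

After execution: result = 120
120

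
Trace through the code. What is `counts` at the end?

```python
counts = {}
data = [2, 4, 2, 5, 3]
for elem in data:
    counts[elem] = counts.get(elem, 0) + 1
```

Let's trace through this code step by step.

Initialize: counts = {}
Initialize: data = [2, 4, 2, 5, 3]
Entering loop: for elem in data:

After execution: counts = {2: 2, 4: 1, 5: 1, 3: 1}
{2: 2, 4: 1, 5: 1, 3: 1}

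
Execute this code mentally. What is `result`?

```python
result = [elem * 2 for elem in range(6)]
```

Let's trace through this code step by step.

Initialize: result = [elem * 2 for elem in range(6)]

After execution: result = [0, 2, 4, 6, 8, 10]
[0, 2, 4, 6, 8, 10]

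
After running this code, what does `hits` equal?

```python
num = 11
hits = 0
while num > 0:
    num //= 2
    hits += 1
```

Let's trace through this code step by step.

Initialize: num = 11
Initialize: hits = 0
Entering loop: while num > 0:

After execution: hits = 4
4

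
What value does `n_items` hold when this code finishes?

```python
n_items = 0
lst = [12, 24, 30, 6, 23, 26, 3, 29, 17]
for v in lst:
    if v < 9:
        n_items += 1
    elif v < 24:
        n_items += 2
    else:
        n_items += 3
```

Let's trace through this code step by step.

Initialize: n_items = 0
Initialize: lst = [12, 24, 30, 6, 23, 26, 3, 29, 17]
Entering loop: for v in lst:

After execution: n_items = 20
20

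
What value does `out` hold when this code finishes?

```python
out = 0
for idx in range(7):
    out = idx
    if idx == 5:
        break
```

Let's trace through this code step by step.

Initialize: out = 0
Entering loop: for idx in range(7):

After execution: out = 5
5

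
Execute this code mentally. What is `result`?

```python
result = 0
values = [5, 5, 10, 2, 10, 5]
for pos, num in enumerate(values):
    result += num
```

Let's trace through this code step by step.

Initialize: result = 0
Initialize: values = [5, 5, 10, 2, 10, 5]
Entering loop: for pos, num in enumerate(values):

After execution: result = 37
37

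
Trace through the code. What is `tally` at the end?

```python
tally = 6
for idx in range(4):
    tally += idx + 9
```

Let's trace through this code step by step.

Initialize: tally = 6
Entering loop: for idx in range(4):

After execution: tally = 48
48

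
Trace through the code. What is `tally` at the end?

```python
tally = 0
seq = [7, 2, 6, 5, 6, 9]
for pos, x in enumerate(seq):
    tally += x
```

Let's trace through this code step by step.

Initialize: tally = 0
Initialize: seq = [7, 2, 6, 5, 6, 9]
Entering loop: for pos, x in enumerate(seq):

After execution: tally = 35
35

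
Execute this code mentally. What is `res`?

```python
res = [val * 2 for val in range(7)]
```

Let's trace through this code step by step.

Initialize: res = [val * 2 for val in range(7)]

After execution: res = [0, 2, 4, 6, 8, 10, 12]
[0, 2, 4, 6, 8, 10, 12]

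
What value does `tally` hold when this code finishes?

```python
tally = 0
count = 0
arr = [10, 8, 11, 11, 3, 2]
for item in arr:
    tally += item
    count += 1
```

Let's trace through this code step by step.

Initialize: tally = 0
Initialize: count = 0
Initialize: arr = [10, 8, 11, 11, 3, 2]
Entering loop: for item in arr:

After execution: tally = 45
45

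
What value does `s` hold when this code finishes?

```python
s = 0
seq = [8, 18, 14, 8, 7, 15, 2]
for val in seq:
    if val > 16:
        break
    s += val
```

Let's trace through this code step by step.

Initialize: s = 0
Initialize: seq = [8, 18, 14, 8, 7, 15, 2]
Entering loop: for val in seq:

After execution: s = 8
8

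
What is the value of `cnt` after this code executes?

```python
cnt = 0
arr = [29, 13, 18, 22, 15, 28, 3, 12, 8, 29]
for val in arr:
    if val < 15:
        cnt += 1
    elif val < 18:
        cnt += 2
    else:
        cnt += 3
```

Let's trace through this code step by step.

Initialize: cnt = 0
Initialize: arr = [29, 13, 18, 22, 15, 28, 3, 12, 8, 29]
Entering loop: for val in arr:

After execution: cnt = 21
21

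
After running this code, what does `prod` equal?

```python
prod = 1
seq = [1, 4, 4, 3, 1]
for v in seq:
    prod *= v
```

Let's trace through this code step by step.

Initialize: prod = 1
Initialize: seq = [1, 4, 4, 3, 1]
Entering loop: for v in seq:

After execution: prod = 48
48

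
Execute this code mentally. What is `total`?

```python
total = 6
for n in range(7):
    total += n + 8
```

Let's trace through this code step by step.

Initialize: total = 6
Entering loop: for n in range(7):

After execution: total = 83
83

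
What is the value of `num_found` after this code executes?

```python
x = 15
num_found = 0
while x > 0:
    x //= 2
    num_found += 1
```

Let's trace through this code step by step.

Initialize: x = 15
Initialize: num_found = 0
Entering loop: while x > 0:

After execution: num_found = 4
4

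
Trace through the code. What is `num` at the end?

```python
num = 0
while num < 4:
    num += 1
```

Let's trace through this code step by step.

Initialize: num = 0
Entering loop: while num < 4:

After execution: num = 4
4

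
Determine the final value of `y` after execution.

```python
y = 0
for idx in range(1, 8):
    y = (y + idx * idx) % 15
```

Let's trace through this code step by step.

Initialize: y = 0
Entering loop: for idx in range(1, 8):

After execution: y = 5
5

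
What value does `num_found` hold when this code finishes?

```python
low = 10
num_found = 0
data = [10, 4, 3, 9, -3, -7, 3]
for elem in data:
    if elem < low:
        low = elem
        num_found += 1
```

Let's trace through this code step by step.

Initialize: low = 10
Initialize: num_found = 0
Initialize: data = [10, 4, 3, 9, -3, -7, 3]
Entering loop: for elem in data:

After execution: num_found = 4
4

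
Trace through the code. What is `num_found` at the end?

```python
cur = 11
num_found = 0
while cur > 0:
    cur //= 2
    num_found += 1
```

Let's trace through this code step by step.

Initialize: cur = 11
Initialize: num_found = 0
Entering loop: while cur > 0:

After execution: num_found = 4
4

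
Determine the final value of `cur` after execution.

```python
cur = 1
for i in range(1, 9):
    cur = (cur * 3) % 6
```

Let's trace through this code step by step.

Initialize: cur = 1
Entering loop: for i in range(1, 9):

After execution: cur = 3
3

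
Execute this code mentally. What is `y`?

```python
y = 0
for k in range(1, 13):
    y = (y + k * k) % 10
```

Let's trace through this code step by step.

Initialize: y = 0
Entering loop: for k in range(1, 13):

After execution: y = 0
0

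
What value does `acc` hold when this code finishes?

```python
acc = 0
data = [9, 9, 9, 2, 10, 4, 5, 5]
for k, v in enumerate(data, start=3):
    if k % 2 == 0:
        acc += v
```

Let's trace through this code step by step.

Initialize: acc = 0
Initialize: data = [9, 9, 9, 2, 10, 4, 5, 5]
Entering loop: for k, v in enumerate(data, start=3):

After execution: acc = 20
20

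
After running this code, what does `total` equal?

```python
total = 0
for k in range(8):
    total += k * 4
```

Let's trace through this code step by step.

Initialize: total = 0
Entering loop: for k in range(8):

After execution: total = 112
112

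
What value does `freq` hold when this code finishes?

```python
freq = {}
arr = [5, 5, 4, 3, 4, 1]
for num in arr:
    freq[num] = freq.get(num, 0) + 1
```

Let's trace through this code step by step.

Initialize: freq = {}
Initialize: arr = [5, 5, 4, 3, 4, 1]
Entering loop: for num in arr:

After execution: freq = {5: 2, 4: 2, 3: 1, 1: 1}
{5: 2, 4: 2, 3: 1, 1: 1}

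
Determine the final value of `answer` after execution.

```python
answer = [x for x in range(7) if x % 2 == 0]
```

Let's trace through this code step by step.

Initialize: answer = [x for x in range(7) if x % 2 == 0]

After execution: answer = [0, 2, 4, 6]
[0, 2, 4, 6]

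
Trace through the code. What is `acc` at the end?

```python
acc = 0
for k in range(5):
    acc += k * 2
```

Let's trace through this code step by step.

Initialize: acc = 0
Entering loop: for k in range(5):

After execution: acc = 20
20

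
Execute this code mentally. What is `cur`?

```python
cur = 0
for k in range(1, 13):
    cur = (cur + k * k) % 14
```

Let's trace through this code step by step.

Initialize: cur = 0
Entering loop: for k in range(1, 13):

After execution: cur = 6
6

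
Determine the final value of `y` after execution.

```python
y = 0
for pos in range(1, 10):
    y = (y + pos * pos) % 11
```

Let's trace through this code step by step.

Initialize: y = 0
Entering loop: for pos in range(1, 10):

After execution: y = 10
10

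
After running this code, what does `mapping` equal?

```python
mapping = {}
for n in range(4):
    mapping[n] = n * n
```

Let's trace through this code step by step.

Initialize: mapping = {}
Entering loop: for n in range(4):

After execution: mapping = {0: 0, 1: 1, 2: 4, 3: 9}
{0: 0, 1: 1, 2: 4, 3: 9}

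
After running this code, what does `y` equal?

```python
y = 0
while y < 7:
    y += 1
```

Let's trace through this code step by step.

Initialize: y = 0
Entering loop: while y < 7:

After execution: y = 7
7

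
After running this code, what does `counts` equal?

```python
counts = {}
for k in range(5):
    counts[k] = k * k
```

Let's trace through this code step by step.

Initialize: counts = {}
Entering loop: for k in range(5):

After execution: counts = {0: 0, 1: 1, 2: 4, 3: 9, 4: 16}
{0: 0, 1: 1, 2: 4, 3: 9, 4: 16}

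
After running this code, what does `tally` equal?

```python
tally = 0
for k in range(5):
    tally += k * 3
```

Let's trace through this code step by step.

Initialize: tally = 0
Entering loop: for k in range(5):

After execution: tally = 30
30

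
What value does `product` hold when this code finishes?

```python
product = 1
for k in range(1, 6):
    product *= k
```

Let's trace through this code step by step.

Initialize: product = 1
Entering loop: for k in range(1, 6):

After execution: product = 120
120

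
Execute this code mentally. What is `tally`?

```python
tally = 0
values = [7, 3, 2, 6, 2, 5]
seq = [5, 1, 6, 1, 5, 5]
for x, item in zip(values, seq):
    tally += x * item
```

Let's trace through this code step by step.

Initialize: tally = 0
Initialize: values = [7, 3, 2, 6, 2, 5]
Initialize: seq = [5, 1, 6, 1, 5, 5]
Entering loop: for x, item in zip(values, seq):

After execution: tally = 91
91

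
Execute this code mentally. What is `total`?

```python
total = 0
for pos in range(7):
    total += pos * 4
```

Let's trace through this code step by step.

Initialize: total = 0
Entering loop: for pos in range(7):

After execution: total = 84
84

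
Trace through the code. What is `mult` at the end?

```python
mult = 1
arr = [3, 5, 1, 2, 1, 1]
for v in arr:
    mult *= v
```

Let's trace through this code step by step.

Initialize: mult = 1
Initialize: arr = [3, 5, 1, 2, 1, 1]
Entering loop: for v in arr:

After execution: mult = 30
30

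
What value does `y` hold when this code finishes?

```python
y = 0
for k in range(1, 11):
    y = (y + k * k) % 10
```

Let's trace through this code step by step.

Initialize: y = 0
Entering loop: for k in range(1, 11):

After execution: y = 5
5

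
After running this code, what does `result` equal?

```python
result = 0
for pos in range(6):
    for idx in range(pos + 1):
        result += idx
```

Let's trace through this code step by step.

Initialize: result = 0
Entering loop: for pos in range(6):

After execution: result = 35
35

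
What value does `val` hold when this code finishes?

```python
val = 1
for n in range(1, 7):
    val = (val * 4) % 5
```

Let's trace through this code step by step.

Initialize: val = 1
Entering loop: for n in range(1, 7):

After execution: val = 1
1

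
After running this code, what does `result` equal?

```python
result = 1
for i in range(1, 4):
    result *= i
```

Let's trace through this code step by step.

Initialize: result = 1
Entering loop: for i in range(1, 4):

After execution: result = 6
6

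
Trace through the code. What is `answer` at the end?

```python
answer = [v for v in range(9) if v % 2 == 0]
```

Let's trace through this code step by step.

Initialize: answer = [v for v in range(9) if v % 2 == 0]

After execution: answer = [0, 2, 4, 6, 8]
[0, 2, 4, 6, 8]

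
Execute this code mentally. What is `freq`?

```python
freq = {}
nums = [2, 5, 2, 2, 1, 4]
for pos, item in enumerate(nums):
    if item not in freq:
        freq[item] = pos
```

Let's trace through this code step by step.

Initialize: freq = {}
Initialize: nums = [2, 5, 2, 2, 1, 4]
Entering loop: for pos, item in enumerate(nums):

After execution: freq = {2: 0, 5: 1, 1: 4, 4: 5}
{2: 0, 5: 1, 1: 4, 4: 5}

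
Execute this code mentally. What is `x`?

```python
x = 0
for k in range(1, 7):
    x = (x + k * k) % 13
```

Let's trace through this code step by step.

Initialize: x = 0
Entering loop: for k in range(1, 7):

After execution: x = 0
0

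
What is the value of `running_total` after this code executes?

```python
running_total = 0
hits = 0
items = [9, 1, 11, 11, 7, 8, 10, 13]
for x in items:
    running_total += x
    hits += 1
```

Let's trace through this code step by step.

Initialize: running_total = 0
Initialize: hits = 0
Initialize: items = [9, 1, 11, 11, 7, 8, 10, 13]
Entering loop: for x in items:

After execution: running_total = 70
70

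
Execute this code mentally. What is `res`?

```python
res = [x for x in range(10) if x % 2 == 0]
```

Let's trace through this code step by step.

Initialize: res = [x for x in range(10) if x % 2 == 0]

After execution: res = [0, 2, 4, 6, 8]
[0, 2, 4, 6, 8]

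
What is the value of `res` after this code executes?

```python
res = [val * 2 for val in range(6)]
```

Let's trace through this code step by step.

Initialize: res = [val * 2 for val in range(6)]

After execution: res = [0, 2, 4, 6, 8, 10]
[0, 2, 4, 6, 8, 10]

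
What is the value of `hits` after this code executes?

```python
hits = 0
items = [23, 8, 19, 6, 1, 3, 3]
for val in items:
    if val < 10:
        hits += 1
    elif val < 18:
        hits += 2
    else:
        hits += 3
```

Let's trace through this code step by step.

Initialize: hits = 0
Initialize: items = [23, 8, 19, 6, 1, 3, 3]
Entering loop: for val in items:

After execution: hits = 11
11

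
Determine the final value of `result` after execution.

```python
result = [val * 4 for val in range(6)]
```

Let's trace through this code step by step.

Initialize: result = [val * 4 for val in range(6)]

After execution: result = [0, 4, 8, 12, 16, 20]
[0, 4, 8, 12, 16, 20]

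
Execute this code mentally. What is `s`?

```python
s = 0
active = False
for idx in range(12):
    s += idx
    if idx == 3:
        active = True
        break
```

Let's trace through this code step by step.

Initialize: s = 0
Initialize: active = False
Entering loop: for idx in range(12):

After execution: s = 6
6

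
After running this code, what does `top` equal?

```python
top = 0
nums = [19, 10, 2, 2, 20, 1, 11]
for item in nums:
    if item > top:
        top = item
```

Let's trace through this code step by step.

Initialize: top = 0
Initialize: nums = [19, 10, 2, 2, 20, 1, 11]
Entering loop: for item in nums:

After execution: top = 20
20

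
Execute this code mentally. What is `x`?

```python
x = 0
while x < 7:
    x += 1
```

Let's trace through this code step by step.

Initialize: x = 0
Entering loop: while x < 7:

After execution: x = 7
7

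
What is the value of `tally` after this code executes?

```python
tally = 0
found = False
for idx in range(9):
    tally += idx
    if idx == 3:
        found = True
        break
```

Let's trace through this code step by step.

Initialize: tally = 0
Initialize: found = False
Entering loop: for idx in range(9):

After execution: tally = 6
6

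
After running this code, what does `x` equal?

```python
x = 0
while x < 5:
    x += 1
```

Let's trace through this code step by step.

Initialize: x = 0
Entering loop: while x < 5:

After execution: x = 5
5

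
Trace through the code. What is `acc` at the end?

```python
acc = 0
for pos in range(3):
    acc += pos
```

Let's trace through this code step by step.

Initialize: acc = 0
Entering loop: for pos in range(3):

After execution: acc = 3
3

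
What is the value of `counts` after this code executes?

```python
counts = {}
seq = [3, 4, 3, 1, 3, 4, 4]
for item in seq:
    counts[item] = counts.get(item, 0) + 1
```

Let's trace through this code step by step.

Initialize: counts = {}
Initialize: seq = [3, 4, 3, 1, 3, 4, 4]
Entering loop: for item in seq:

After execution: counts = {3: 3, 4: 3, 1: 1}
{3: 3, 4: 3, 1: 1}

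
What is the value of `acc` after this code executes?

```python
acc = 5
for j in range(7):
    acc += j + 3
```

Let's trace through this code step by step.

Initialize: acc = 5
Entering loop: for j in range(7):

After execution: acc = 47
47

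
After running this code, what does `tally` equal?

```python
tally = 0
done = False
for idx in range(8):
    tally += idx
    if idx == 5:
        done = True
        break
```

Let's trace through this code step by step.

Initialize: tally = 0
Initialize: done = False
Entering loop: for idx in range(8):

After execution: tally = 15
15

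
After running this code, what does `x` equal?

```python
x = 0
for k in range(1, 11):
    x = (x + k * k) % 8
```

Let's trace through this code step by step.

Initialize: x = 0
Entering loop: for k in range(1, 11):

After execution: x = 1
1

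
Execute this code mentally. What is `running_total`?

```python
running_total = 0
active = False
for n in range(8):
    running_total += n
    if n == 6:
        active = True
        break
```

Let's trace through this code step by step.

Initialize: running_total = 0
Initialize: active = False
Entering loop: for n in range(8):

After execution: running_total = 21
21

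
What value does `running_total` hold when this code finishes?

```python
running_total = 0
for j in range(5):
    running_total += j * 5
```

Let's trace through this code step by step.

Initialize: running_total = 0
Entering loop: for j in range(5):

After execution: running_total = 50
50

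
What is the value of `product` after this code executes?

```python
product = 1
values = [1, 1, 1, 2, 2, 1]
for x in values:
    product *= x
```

Let's trace through this code step by step.

Initialize: product = 1
Initialize: values = [1, 1, 1, 2, 2, 1]
Entering loop: for x in values:

After execution: product = 4
4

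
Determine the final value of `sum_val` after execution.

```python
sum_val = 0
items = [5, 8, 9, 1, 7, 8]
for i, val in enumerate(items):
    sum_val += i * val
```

Let's trace through this code step by step.

Initialize: sum_val = 0
Initialize: items = [5, 8, 9, 1, 7, 8]
Entering loop: for i, val in enumerate(items):

After execution: sum_val = 97
97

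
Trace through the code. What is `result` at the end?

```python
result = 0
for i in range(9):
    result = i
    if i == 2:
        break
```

Let's trace through this code step by step.

Initialize: result = 0
Entering loop: for i in range(9):

After execution: result = 2
2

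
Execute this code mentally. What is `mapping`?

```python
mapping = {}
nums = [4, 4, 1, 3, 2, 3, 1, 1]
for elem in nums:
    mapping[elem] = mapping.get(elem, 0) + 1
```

Let's trace through this code step by step.

Initialize: mapping = {}
Initialize: nums = [4, 4, 1, 3, 2, 3, 1, 1]
Entering loop: for elem in nums:

After execution: mapping = {4: 2, 1: 3, 3: 2, 2: 1}
{4: 2, 1: 3, 3: 2, 2: 1}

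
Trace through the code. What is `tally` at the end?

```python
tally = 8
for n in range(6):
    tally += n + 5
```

Let's trace through this code step by step.

Initialize: tally = 8
Entering loop: for n in range(6):

After execution: tally = 53
53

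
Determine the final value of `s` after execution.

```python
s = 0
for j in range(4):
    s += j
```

Let's trace through this code step by step.

Initialize: s = 0
Entering loop: for j in range(4):

After execution: s = 6
6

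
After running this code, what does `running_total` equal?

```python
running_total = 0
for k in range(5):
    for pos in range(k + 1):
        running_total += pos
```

Let's trace through this code step by step.

Initialize: running_total = 0
Entering loop: for k in range(5):

After execution: running_total = 20
20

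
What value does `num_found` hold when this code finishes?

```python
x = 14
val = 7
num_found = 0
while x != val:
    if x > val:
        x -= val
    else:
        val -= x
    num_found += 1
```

Let's trace through this code step by step.

Initialize: x = 14
Initialize: val = 7
Initialize: num_found = 0
Entering loop: while x != val:

After execution: num_found = 1
1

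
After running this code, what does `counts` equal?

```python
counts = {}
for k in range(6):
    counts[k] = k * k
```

Let's trace through this code step by step.

Initialize: counts = {}
Entering loop: for k in range(6):

After execution: counts = {0: 0, 1: 1, 2: 4, 3: 9, 4: 16, 5: 25}
{0: 0, 1: 1, 2: 4, 3: 9, 4: 16, 5: 25}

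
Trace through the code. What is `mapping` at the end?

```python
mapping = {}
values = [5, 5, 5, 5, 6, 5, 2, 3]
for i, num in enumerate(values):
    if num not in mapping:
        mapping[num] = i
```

Let's trace through this code step by step.

Initialize: mapping = {}
Initialize: values = [5, 5, 5, 5, 6, 5, 2, 3]
Entering loop: for i, num in enumerate(values):

After execution: mapping = {5: 0, 6: 4, 2: 6, 3: 7}
{5: 0, 6: 4, 2: 6, 3: 7}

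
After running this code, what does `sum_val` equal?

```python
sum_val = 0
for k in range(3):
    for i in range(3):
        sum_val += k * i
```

Let's trace through this code step by step.

Initialize: sum_val = 0
Entering loop: for k in range(3):

After execution: sum_val = 9
9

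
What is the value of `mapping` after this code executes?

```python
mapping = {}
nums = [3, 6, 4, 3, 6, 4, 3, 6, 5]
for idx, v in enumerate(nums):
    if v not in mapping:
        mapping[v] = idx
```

Let's trace through this code step by step.

Initialize: mapping = {}
Initialize: nums = [3, 6, 4, 3, 6, 4, 3, 6, 5]
Entering loop: for idx, v in enumerate(nums):

After execution: mapping = {3: 0, 6: 1, 4: 2, 5: 8}
{3: 0, 6: 1, 4: 2, 5: 8}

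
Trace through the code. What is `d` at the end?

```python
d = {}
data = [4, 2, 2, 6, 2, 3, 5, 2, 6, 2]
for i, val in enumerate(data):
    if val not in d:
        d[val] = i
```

Let's trace through this code step by step.

Initialize: d = {}
Initialize: data = [4, 2, 2, 6, 2, 3, 5, 2, 6, 2]
Entering loop: for i, val in enumerate(data):

After execution: d = {4: 0, 2: 1, 6: 3, 3: 5, 5: 6}
{4: 0, 2: 1, 6: 3, 3: 5, 5: 6}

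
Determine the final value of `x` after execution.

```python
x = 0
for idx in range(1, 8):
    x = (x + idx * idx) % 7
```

Let's trace through this code step by step.

Initialize: x = 0
Entering loop: for idx in range(1, 8):

After execution: x = 0
0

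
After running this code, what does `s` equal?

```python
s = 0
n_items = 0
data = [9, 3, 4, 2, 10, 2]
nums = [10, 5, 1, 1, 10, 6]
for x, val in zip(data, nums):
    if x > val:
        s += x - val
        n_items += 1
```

Let's trace through this code step by step.

Initialize: s = 0
Initialize: n_items = 0
Initialize: data = [9, 3, 4, 2, 10, 2]
Initialize: nums = [10, 5, 1, 1, 10, 6]
Entering loop: for x, val in zip(data, nums):

After execution: s = 4
4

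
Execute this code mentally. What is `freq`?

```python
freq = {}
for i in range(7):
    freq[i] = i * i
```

Let's trace through this code step by step.

Initialize: freq = {}
Entering loop: for i in range(7):

After execution: freq = {0: 0, 1: 1, 2: 4, 3: 9, 4: 16, 5: 25, 6: 36}
{0: 0, 1: 1, 2: 4, 3: 9, 4: 16, 5: 25, 6: 36}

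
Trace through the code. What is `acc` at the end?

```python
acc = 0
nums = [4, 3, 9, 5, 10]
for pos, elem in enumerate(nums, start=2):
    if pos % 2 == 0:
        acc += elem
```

Let's trace through this code step by step.

Initialize: acc = 0
Initialize: nums = [4, 3, 9, 5, 10]
Entering loop: for pos, elem in enumerate(nums, start=2):

After execution: acc = 23
23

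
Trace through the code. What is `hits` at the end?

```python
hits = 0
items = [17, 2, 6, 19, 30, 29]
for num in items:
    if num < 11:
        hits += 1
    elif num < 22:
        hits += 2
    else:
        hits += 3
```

Let's trace through this code step by step.

Initialize: hits = 0
Initialize: items = [17, 2, 6, 19, 30, 29]
Entering loop: for num in items:

After execution: hits = 12
12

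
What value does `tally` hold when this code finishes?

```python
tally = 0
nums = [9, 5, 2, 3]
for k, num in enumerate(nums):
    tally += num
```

Let's trace through this code step by step.

Initialize: tally = 0
Initialize: nums = [9, 5, 2, 3]
Entering loop: for k, num in enumerate(nums):

After execution: tally = 19
19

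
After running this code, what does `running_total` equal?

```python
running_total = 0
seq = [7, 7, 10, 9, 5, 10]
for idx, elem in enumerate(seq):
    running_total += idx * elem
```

Let's trace through this code step by step.

Initialize: running_total = 0
Initialize: seq = [7, 7, 10, 9, 5, 10]
Entering loop: for idx, elem in enumerate(seq):

After execution: running_total = 124
124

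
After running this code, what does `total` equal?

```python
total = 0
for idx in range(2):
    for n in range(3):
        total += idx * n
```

Let's trace through this code step by step.

Initialize: total = 0
Entering loop: for idx in range(2):

After execution: total = 3
3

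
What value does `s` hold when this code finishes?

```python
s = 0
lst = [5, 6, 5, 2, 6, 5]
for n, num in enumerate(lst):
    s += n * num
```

Let's trace through this code step by step.

Initialize: s = 0
Initialize: lst = [5, 6, 5, 2, 6, 5]
Entering loop: for n, num in enumerate(lst):

After execution: s = 71
71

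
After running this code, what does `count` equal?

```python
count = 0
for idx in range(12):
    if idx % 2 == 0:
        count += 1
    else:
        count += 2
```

Let's trace through this code step by step.

Initialize: count = 0
Entering loop: for idx in range(12):

After execution: count = 18
18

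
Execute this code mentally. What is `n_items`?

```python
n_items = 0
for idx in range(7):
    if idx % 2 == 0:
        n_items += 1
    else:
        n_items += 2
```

Let's trace through this code step by step.

Initialize: n_items = 0
Entering loop: for idx in range(7):

After execution: n_items = 10
10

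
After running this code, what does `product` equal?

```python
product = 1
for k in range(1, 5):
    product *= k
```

Let's trace through this code step by step.

Initialize: product = 1
Entering loop: for k in range(1, 5):

After execution: product = 24
24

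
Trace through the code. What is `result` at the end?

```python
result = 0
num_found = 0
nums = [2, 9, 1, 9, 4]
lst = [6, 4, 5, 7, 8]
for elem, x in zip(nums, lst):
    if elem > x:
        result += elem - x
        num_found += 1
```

Let's trace through this code step by step.

Initialize: result = 0
Initialize: num_found = 0
Initialize: nums = [2, 9, 1, 9, 4]
Initialize: lst = [6, 4, 5, 7, 8]
Entering loop: for elem, x in zip(nums, lst):

After execution: result = 7
7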